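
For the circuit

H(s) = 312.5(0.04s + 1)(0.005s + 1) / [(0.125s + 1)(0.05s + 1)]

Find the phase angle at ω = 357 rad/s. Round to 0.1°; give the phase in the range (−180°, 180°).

-28.8°

At ω = 357 rad/s:
zero (1 + j357·0.04) = 1 + j14.28 → |·| ≈ 14.315, ∠ ≈ 85.99°
zero (1 + j357·0.005) = 1 + j1.785 → |·| ≈ 2.046, ∠ ≈ 60.74°
pole (1 + j357·0.125) = 1 + j44.625 → |·| ≈ 44.636, ∠ ≈ 88.72°
pole (1 + j357·0.05) = 1 + j17.85 → |·| ≈ 17.878, ∠ ≈ 86.79°
∠H = (85.99° + 60.74°) − (88.72° + 86.79°) = -28.78°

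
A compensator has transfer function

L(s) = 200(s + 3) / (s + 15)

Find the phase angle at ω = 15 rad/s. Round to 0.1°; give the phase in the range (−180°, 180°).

33.7°

At s = jω = j15:
zero (s+3): 3 + j15 → |·| = √(3²+15²) = √234 ≈ 15.297, ∠ = arctan(15/3) ≈ 78.69°
pole (s+15): 15 + j15 → |·| = √(15²+15²) = √450 ≈ 21.213, ∠ = arctan(15/15) ≈ 45.00°
∠L = 78.69° − 45.00° = 33.69°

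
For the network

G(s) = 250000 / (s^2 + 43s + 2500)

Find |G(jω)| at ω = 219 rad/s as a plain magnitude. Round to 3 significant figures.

5.38

At s = jω = j219:
quadratic: (j219)² + 43·j219 + 2500 = -45461 + j9417 → |·| ≈ 46426, ∠ ≈ 168.30°
|G| = 250000 / 46426 ≈ 5.3849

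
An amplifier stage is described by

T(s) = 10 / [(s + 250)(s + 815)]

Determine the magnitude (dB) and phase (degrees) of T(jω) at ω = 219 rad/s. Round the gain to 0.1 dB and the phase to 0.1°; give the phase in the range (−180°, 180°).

-89.0 dB, -56.3°

At s = jω = j219:
pole (s+250): 250 + j219 → |·| = √(250²+219²) = √110461 ≈ 332.36, ∠ = arctan(219/250) ≈ 41.22°
pole (s+815): 815 + j219 → |·| = √(815²+219²) = √712186 ≈ 843.91, ∠ = arctan(219/815) ≈ 15.04°
|T| = 10 / 2.8048e+05 ≈ 3.5653e-05
Gain = 20 log₁₀(3.5653e-05) ≈ -88.96 dB
∠T = 0.00° − 56.26° = -56.26°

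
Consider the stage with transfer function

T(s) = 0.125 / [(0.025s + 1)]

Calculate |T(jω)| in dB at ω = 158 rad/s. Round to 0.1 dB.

-30.3 dB

At ω = 158 rad/s:
pole (1 + j158·0.025) = 1 + j3.95 → |·| ≈ 4.0746, ∠ ≈ 75.79°
|T| = 0.125 · 1 / (4.0746) ≈ 0.030678
Gain = 20 log₁₀(0.030678) ≈ -30.26 dB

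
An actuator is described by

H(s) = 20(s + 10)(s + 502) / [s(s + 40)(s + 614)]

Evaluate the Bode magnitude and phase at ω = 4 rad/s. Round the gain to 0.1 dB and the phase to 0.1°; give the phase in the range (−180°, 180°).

0.8 dB, -73.8°

At s = jω = j4:
zero (s+10): 10 + j4 → |·| = √(10²+4²) = √116 ≈ 10.77, ∠ = arctan(4/10) ≈ 21.80°
zero (s+502): 502 + j4 → |·| = √(502²+4²) = √252020 ≈ 502.02, ∠ = arctan(4/502) ≈ 0.46°
pole (s+40): 40 + j4 → |·| = √(40²+4²) = √1616 ≈ 40.2, ∠ = arctan(4/40) ≈ 5.71°
pole (s+614): 614 + j4 → |·| = √(614²+4²) = √377012 ≈ 614.01, ∠ = arctan(4/614) ≈ 0.37°
pole at origin: |s| = 4, ∠ = 90.00° (in denominator)
|H| = 20 · 5406.8 / 98733 ≈ 1.0952
Gain = 20 log₁₀(1.0952) ≈ 0.79 dB
∠H = 22.26° − 96.08° = -73.82°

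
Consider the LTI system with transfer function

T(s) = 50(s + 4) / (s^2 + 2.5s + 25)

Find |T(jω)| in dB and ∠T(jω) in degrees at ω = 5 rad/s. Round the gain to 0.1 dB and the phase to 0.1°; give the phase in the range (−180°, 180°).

28.2 dB, -38.7°

At s = jω = j5:
zero (s+4): 4 + j5 → |·| = √(4²+5²) = √41 ≈ 6.4031, ∠ = arctan(5/4) ≈ 51.34°
quadratic: (j5)² + 2.5·j5 + 25 = 0 + j12.5 → |·| ≈ 12.5, ∠ ≈ 90.00°
|T| = 50 · 6.4031 / 12.5 ≈ 25.612
Gain = 20 log₁₀(25.612) ≈ 28.17 dB
∠T = 51.34° − 90.00° = -38.66°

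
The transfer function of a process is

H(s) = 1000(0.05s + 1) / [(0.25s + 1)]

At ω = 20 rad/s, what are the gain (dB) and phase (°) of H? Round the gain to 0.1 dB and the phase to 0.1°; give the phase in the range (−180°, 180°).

At ω = 20 rad/s:
zero (1 + j20·0.05) = 1 + j1 → |·| ≈ 1.4142, ∠ ≈ 45.00°
pole (1 + j20·0.25) = 1 + j5 → |·| ≈ 5.099, ∠ ≈ 78.69°
|H| = 1000 · 1.4142 / (5.099) ≈ 277.35
Gain = 20 log₁₀(277.35) ≈ 48.86 dB
∠H = (45.00°) − (78.69°) = -33.69°

48.9 dB, -33.7°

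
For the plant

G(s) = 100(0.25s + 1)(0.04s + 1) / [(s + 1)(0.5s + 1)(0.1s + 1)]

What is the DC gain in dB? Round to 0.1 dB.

G(0) = 100 · 1 / 1 = 100
20 log₁₀(100) ≈ 40.00 dB

40.0 dB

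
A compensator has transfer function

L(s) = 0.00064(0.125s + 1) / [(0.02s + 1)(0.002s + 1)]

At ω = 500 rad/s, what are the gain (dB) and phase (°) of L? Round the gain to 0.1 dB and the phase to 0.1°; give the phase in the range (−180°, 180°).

-51.0 dB, -40.2°

At ω = 500 rad/s:
zero (1 + j500·0.125) = 1 + j62.5 → |·| ≈ 62.508, ∠ ≈ 89.08°
pole (1 + j500·0.02) = 1 + j10 → |·| ≈ 10.05, ∠ ≈ 84.29°
pole (1 + j500·0.002) = 1 + j1 → |·| ≈ 1.4142, ∠ ≈ 45.00°
|L| = 0.00064 · 62.508 / (10.05 · 1.4142) ≈ 0.0028147
Gain = 20 log₁₀(0.0028147) ≈ -51.01 dB
∠L = (89.08°) − (84.29° + 45.00°) = -40.21°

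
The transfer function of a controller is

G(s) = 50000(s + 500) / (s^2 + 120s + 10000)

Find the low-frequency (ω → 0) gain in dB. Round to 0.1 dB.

68.0 dB

G(0) = 50000·500 / 10000 = 2500
20 log₁₀(2500) ≈ 67.96 dB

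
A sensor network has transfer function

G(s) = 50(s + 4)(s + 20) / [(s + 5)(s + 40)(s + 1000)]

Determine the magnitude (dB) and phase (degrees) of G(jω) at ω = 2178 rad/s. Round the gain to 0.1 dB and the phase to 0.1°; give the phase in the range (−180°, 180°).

At s = jω = j2178:
zero (s+4): 4 + j2178 → |·| = √(4²+2178²) = √4743700 ≈ 2178, ∠ = arctan(2178/4) ≈ 89.89°
zero (s+20): 20 + j2178 → |·| = √(20²+2178²) = √4744084 ≈ 2178.1, ∠ = arctan(2178/20) ≈ 89.47°
pole (s+5): 5 + j2178 → |·| = √(5²+2178²) = √4743709 ≈ 2178, ∠ = arctan(2178/5) ≈ 89.87°
pole (s+40): 40 + j2178 → |·| = √(40²+2178²) = √4745284 ≈ 2178.4, ∠ = arctan(2178/40) ≈ 88.95°
pole (s+1000): 1000 + j2178 → |·| = √(1000²+2178²) = √5743684 ≈ 2396.6, ∠ = arctan(2178/1000) ≈ 65.34°
|G| = 50 · 4.7439e+06 / 1.1371e+10 ≈ 0.02086
Gain = 20 log₁₀(0.02086) ≈ -33.61 dB
∠G = 179.36° − 244.16° = -64.80°

-33.6 dB, -64.8°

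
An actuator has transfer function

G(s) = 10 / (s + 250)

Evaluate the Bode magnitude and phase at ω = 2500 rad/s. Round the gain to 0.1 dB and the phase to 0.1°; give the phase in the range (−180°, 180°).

-48.0 dB, -84.3°

At s = jω = j2500:
pole (s+250): 250 + j2500 → |·| = √(250²+2500²) = √6312500 ≈ 2512.5, ∠ = arctan(2500/250) ≈ 84.29°
|G| = 10 / 2512.5 ≈ 0.0039801
Gain = 20 log₁₀(0.0039801) ≈ -48.00 dB
∠G = 0.00° − 84.29° = -84.29°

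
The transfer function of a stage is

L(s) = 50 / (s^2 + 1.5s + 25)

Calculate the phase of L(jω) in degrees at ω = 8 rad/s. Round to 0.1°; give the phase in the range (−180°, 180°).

-162.9°

At s = jω = j8:
quadratic: (j8)² + 1.5·j8 + 25 = -39 + j12 → |·| ≈ 40.804, ∠ ≈ 162.90°
∠L = 0.00° − 162.90° = -162.90°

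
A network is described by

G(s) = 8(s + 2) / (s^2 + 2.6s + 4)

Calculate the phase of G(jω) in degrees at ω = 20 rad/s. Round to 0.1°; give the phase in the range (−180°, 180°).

-88.2°

At s = jω = j20:
zero (s+2): 2 + j20 → |·| = √(2²+20²) = √404 ≈ 20.1, ∠ = arctan(20/2) ≈ 84.29°
quadratic: (j20)² + 2.6·j20 + 4 = -396 + j52 → |·| ≈ 399.4, ∠ ≈ 172.52°
∠G = 84.29° − 172.52° = -88.23°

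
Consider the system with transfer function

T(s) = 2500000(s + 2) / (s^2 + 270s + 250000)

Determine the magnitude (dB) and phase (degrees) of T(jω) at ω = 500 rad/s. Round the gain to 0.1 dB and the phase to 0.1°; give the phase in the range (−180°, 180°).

79.3 dB, -0.2°

At s = jω = j500:
zero (s+2): 2 + j500 → |·| = √(2²+500²) = √250004 ≈ 500, ∠ = arctan(500/2) ≈ 89.77°
quadratic: (j500)² + 270·j500 + 250000 = 0 + j135000 → |·| ≈ 1.35e+05, ∠ ≈ 90.00°
|T| = 2500000 · 500 / 1.35e+05 ≈ 9259.3
Gain = 20 log₁₀(9259.3) ≈ 79.33 dB
∠T = 89.77° − 90.00° = -0.23°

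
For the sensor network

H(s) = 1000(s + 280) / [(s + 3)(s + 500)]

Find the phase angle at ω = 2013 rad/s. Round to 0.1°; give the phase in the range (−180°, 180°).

At s = jω = j2013:
zero (s+280): 280 + j2013 → |·| = √(280²+2013²) = √4130569 ≈ 2032.4, ∠ = arctan(2013/280) ≈ 82.08°
pole (s+3): 3 + j2013 → |·| = √(3²+2013²) = √4052178 ≈ 2013, ∠ = arctan(2013/3) ≈ 89.91°
pole (s+500): 500 + j2013 → |·| = √(500²+2013²) = √4302169 ≈ 2074.2, ∠ = arctan(2013/500) ≈ 76.05°
∠H = 82.08° − 165.96° = -83.88°

-83.9°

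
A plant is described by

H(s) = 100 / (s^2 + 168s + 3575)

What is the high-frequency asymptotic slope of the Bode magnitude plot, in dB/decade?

-40 dB/decade

Each pole contributes −20 dB/decade at high frequency; each zero contributes +20 dB/decade.
Net: 0 zero(s) − 2 pole(s) → -40 dB/decade.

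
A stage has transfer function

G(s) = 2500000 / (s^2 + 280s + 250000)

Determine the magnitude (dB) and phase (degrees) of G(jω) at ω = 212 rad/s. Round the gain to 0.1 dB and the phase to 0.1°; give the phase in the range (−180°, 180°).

21.4 dB, -16.1°

At s = jω = j212:
quadratic: (j212)² + 280·j212 + 250000 = 205056 + j59360 → |·| ≈ 2.1347e+05, ∠ ≈ 16.14°
|G| = 2500000 / 2.1347e+05 ≈ 11.711
Gain = 20 log₁₀(11.711) ≈ 21.37 dB
∠G = 0.00° − 16.14° = -16.14°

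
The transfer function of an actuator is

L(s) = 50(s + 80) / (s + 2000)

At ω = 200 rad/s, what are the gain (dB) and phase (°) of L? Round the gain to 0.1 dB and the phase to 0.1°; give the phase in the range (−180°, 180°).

At s = jω = j200:
zero (s+80): 80 + j200 → |·| = √(80²+200²) = √46400 ≈ 215.41, ∠ = arctan(200/80) ≈ 68.20°
pole (s+2000): 2000 + j200 → |·| = √(2000²+200²) = √4040000 ≈ 2010, ∠ = arctan(200/2000) ≈ 5.71°
|L| = 50 · 215.41 / 2010 ≈ 5.3585
Gain = 20 log₁₀(5.3585) ≈ 14.58 dB
∠L = 68.20° − 5.71° = 62.49°

14.6 dB, 62.5°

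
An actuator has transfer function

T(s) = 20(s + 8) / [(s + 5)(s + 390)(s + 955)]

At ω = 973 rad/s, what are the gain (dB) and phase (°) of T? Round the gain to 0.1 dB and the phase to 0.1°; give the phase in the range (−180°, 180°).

At s = jω = j973:
zero (s+8): 8 + j973 → |·| = √(8²+973²) = √946793 ≈ 973.03, ∠ = arctan(973/8) ≈ 89.53°
pole (s+5): 5 + j973 → |·| = √(5²+973²) = √946754 ≈ 973.01, ∠ = arctan(973/5) ≈ 89.71°
pole (s+390): 390 + j973 → |·| = √(390²+973²) = √1098829 ≈ 1048.3, ∠ = arctan(973/390) ≈ 68.16°
pole (s+955): 955 + j973 → |·| = √(955²+973²) = √1858754 ≈ 1363.4, ∠ = arctan(973/955) ≈ 45.53°
|T| = 20 · 973.03 / 1.3907e+09 ≈ 1.3993e-05
Gain = 20 log₁₀(1.3993e-05) ≈ -97.08 dB
∠T = 89.53° − 203.40° = -113.87°

-97.1 dB, -113.9°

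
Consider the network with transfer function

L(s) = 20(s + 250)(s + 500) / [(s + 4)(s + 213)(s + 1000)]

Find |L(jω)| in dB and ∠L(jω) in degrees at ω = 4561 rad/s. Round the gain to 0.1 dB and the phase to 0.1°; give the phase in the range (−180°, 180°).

At s = jω = j4561:
zero (s+250): 250 + j4561 → |·| = √(250²+4561²) = √20865221 ≈ 4567.8, ∠ = arctan(4561/250) ≈ 86.86°
zero (s+500): 500 + j4561 → |·| = √(500²+4561²) = √21052721 ≈ 4588.3, ∠ = arctan(4561/500) ≈ 83.74°
pole (s+4): 4 + j4561 → |·| = √(4²+4561²) = √20802737 ≈ 4561, ∠ = arctan(4561/4) ≈ 89.95°
pole (s+213): 213 + j4561 → |·| = √(213²+4561²) = √20848090 ≈ 4566, ∠ = arctan(4561/213) ≈ 87.33°
pole (s+1000): 1000 + j4561 → |·| = √(1000²+4561²) = √21802721 ≈ 4669.3, ∠ = arctan(4561/1000) ≈ 77.63°
|L| = 20 · 2.0958e+07 / 9.7241e+10 ≈ 0.0043105
Gain = 20 log₁₀(0.0043105) ≈ -47.31 dB
∠L = 170.60° − 254.91° = -84.31°

-47.3 dB, -84.3°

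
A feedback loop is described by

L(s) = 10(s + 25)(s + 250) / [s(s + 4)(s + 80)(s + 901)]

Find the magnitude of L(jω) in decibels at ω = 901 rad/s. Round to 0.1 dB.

At s = jω = j901:
zero (s+25): 25 + j901 → |·| = √(25²+901²) = √812426 ≈ 901.35, ∠ = arctan(901/25) ≈ 88.41°
zero (s+250): 250 + j901 → |·| = √(250²+901²) = √874301 ≈ 935.04, ∠ = arctan(901/250) ≈ 74.49°
pole (s+4): 4 + j901 → |·| = √(4²+901²) = √811817 ≈ 901.01, ∠ = arctan(901/4) ≈ 89.75°
pole (s+80): 80 + j901 → |·| = √(80²+901²) = √818201 ≈ 904.54, ∠ = arctan(901/80) ≈ 84.93°
pole (s+901): 901 + j901 → |·| = √(901²+901²) = √1623602 ≈ 1274.2, ∠ = arctan(901/901) ≈ 45.00°
pole at origin: |s| = 901, ∠ = 90.00° (in denominator)
|L| = 10 · 8.428e+05 / 9.3566e+11 ≈ 9.0075e-06
Gain = 20 log₁₀(9.0075e-06) ≈ -100.91 dB

-100.9 dB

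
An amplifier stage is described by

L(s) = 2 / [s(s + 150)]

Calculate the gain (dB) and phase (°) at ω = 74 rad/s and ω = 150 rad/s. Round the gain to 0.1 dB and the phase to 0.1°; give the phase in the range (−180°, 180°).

ω = 74: -75.8 dB, -116.3°; ω = 150: -84.0 dB, -135.0°

At s = jω = j74:
pole (s+150): 150 + j74 → |·| = √(150²+74²) = √27976 ≈ 167.26, ∠ = arctan(74/150) ≈ 26.26°
pole at origin: |s| = 74, ∠ = 90.00° (in denominator)
|L| = 2 / 12377 ≈ 0.00016159
Gain = 20 log₁₀(0.00016159) ≈ -75.83 dB
∠L = 0.00° − 116.26° = -116.26°

At s = jω = j150:
pole (s+150): 150 + j150 → |·| = √(150²+150²) = √45000 ≈ 212.13, ∠ = arctan(150/150) ≈ 45.00°
pole at origin: |s| = 150, ∠ = 90.00° (in denominator)
|L| = 2 / 31820 ≈ 6.2854e-05
Gain = 20 log₁₀(6.2854e-05) ≈ -84.03 dB
∠L = 0.00° − 135.00° = -135.00°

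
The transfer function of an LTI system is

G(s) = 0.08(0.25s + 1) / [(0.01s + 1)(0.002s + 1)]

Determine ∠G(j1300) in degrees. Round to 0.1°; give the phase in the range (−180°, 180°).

At ω = 1300 rad/s:
zero (1 + j1300·0.25) = 1 + j325 → |·| ≈ 325, ∠ ≈ 89.82°
pole (1 + j1300·0.01) = 1 + j13 → |·| ≈ 13.038, ∠ ≈ 85.60°
pole (1 + j1300·0.002) = 1 + j2.6 → |·| ≈ 2.7857, ∠ ≈ 68.96°
∠G = (89.82°) − (85.60° + 68.96°) = -64.74°

-64.7°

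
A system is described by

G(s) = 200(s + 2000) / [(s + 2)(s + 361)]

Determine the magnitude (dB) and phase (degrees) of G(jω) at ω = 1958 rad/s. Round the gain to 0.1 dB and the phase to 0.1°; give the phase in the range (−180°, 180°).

-16.9 dB, -125.1°

At s = jω = j1958:
zero (s+2000): 2000 + j1958 → |·| = √(2000²+1958²) = √7833764 ≈ 2798.9, ∠ = arctan(1958/2000) ≈ 44.39°
pole (s+2): 2 + j1958 → |·| = √(2²+1958²) = √3833768 ≈ 1958, ∠ = arctan(1958/2) ≈ 89.94°
pole (s+361): 361 + j1958 → |·| = √(361²+1958²) = √3964085 ≈ 1991, ∠ = arctan(1958/361) ≈ 79.55°
|G| = 200 · 2798.9 / 3.8984e+06 ≈ 0.14359
Gain = 20 log₁₀(0.14359) ≈ -16.86 dB
∠G = 44.39° − 169.49° = -125.10°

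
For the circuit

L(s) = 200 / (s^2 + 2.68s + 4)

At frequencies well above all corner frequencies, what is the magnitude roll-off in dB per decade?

-40 dB/decade

Each pole contributes −20 dB/decade at high frequency; each zero contributes +20 dB/decade.
Net: 0 zero(s) − 2 pole(s) → -40 dB/decade.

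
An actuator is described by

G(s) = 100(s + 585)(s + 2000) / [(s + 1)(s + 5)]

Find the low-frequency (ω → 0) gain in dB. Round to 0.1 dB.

147.4 dB

G(0) = 100·585·2000 / (1·5) = 2.34e+07
20 log₁₀(2.34e+07) ≈ 147.38 dB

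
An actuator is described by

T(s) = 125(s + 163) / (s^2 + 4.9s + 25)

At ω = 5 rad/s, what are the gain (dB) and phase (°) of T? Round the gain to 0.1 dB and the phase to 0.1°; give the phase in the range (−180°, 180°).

58.4 dB, -88.2°

At s = jω = j5:
zero (s+163): 163 + j5 → |·| = √(163²+5²) = √26594 ≈ 163.08, ∠ = arctan(5/163) ≈ 1.76°
quadratic: (j5)² + 4.9·j5 + 25 = 0 + j24.5 → |·| ≈ 24.5, ∠ ≈ 90.00°
|T| = 125 · 163.08 / 24.5 ≈ 832.04
Gain = 20 log₁₀(832.04) ≈ 58.40 dB
∠T = 1.76° − 90.00° = -88.24°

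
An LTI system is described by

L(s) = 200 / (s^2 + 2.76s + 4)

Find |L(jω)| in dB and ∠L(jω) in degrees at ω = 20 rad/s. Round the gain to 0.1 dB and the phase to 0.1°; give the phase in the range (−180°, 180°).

At s = jω = j20:
quadratic: (j20)² + 2.76·j20 + 4 = -396 + j55.2 → |·| ≈ 399.83, ∠ ≈ 172.06°
|L| = 200 / 399.83 ≈ 0.50021
Gain = 20 log₁₀(0.50021) ≈ -6.02 dB
∠L = 0.00° − 172.06° = -172.06°

-6.0 dB, -172.1°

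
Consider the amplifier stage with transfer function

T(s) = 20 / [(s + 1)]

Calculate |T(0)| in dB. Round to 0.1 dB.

T(0) = 20 · 1 / 1 = 20
20 log₁₀(20) ≈ 26.02 dB

26.0 dB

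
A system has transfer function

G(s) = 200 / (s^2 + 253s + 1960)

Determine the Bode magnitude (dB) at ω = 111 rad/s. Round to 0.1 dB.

-43.5 dB

Substitute s = j111:
Numerator: 200 = 200 + j0
Denominator: (j111)^2 + 253(j111) + 1960 = -10361 + j28083
|N| = √(200² + 0²) ≈ 200, ∠N ≈ 0.00°
|D| = √(10361² + 28083²) ≈ 29933, ∠D ≈ 110.25°
|G| = 200 / 29933 ≈ 0.0066816
Gain = 20 log₁₀(0.0066816) ≈ -43.50 dB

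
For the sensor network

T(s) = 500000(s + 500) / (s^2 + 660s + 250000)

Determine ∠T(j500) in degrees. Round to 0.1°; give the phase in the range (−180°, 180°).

At s = jω = j500:
zero (s+500): 500 + j500 → |·| = √(500²+500²) = √500000 ≈ 707.11, ∠ = arctan(500/500) ≈ 45.00°
quadratic: (j500)² + 660·j500 + 250000 = 0 + j330000 → |·| ≈ 3.3e+05, ∠ ≈ 90.00°
∠T = 45.00° − 90.00° = -45.00°

-45.0°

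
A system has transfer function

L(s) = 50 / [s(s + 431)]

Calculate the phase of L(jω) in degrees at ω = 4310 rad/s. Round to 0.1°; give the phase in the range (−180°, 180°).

At s = jω = j4310:
pole (s+431): 431 + j4310 → |·| = √(431²+4310²) = √18761861 ≈ 4331.5, ∠ = arctan(4310/431) ≈ 84.29°
pole at origin: |s| = 4310, ∠ = 90.00° (in denominator)
∠L = 0.00° − 174.29° = -174.29°

-174.3°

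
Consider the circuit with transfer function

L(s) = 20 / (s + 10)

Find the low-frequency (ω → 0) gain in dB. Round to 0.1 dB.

6.0 dB

L(0) = 20 / 10 = 2
20 log₁₀(2) ≈ 6.02 dB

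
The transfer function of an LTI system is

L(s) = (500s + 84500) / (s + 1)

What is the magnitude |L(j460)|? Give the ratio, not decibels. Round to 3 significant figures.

Substitute s = j460:
Numerator: 500(j460) + 84500 = 84500 + j230000
Denominator: (j460) + 1 = 1 + j460
|N| = √(84500² + 230000²) ≈ 2.4503e+05, ∠N ≈ 69.83°
|D| = √(1² + 460²) ≈ 460, ∠D ≈ 89.88°
|L| = 2.4503e+05 / 460 ≈ 532.67

533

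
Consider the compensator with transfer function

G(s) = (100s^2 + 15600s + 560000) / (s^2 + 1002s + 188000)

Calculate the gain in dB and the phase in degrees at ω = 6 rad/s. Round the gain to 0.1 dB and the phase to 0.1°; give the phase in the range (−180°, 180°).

9.5 dB, 7.7°

Substitute s = j6:
Numerator: 100(j6)^2 + 15600(j6) + 560000 = 556400 + j93600
Denominator: (j6)^2 + 1002(j6) + 188000 = 187964 + j6012
|N| = √(556400² + 93600²) ≈ 5.6422e+05, ∠N ≈ 9.55°
|D| = √(187964² + 6012²) ≈ 1.8806e+05, ∠D ≈ 1.83°
|G| = 5.6422e+05 / 1.8806e+05 ≈ 3.0002
Gain = 20 log₁₀(3.0002) ≈ 9.54 dB
∠G = 9.55° − 1.83° = 7.72°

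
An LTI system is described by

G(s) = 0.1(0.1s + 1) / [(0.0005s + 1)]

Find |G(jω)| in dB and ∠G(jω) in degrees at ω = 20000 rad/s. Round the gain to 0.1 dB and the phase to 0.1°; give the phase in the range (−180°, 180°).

26.0 dB, 5.7°

At ω = 20000 rad/s:
zero (1 + j20000·0.1) = 1 + j2000 → |·| ≈ 2000, ∠ ≈ 89.97°
pole (1 + j20000·0.0005) = 1 + j10 → |·| ≈ 10.05, ∠ ≈ 84.29°
|G| = 0.1 · 2000 / (10.05) ≈ 19.9
Gain = 20 log₁₀(19.9) ≈ 25.98 dB
∠G = (89.97°) − (84.29°) = 5.68°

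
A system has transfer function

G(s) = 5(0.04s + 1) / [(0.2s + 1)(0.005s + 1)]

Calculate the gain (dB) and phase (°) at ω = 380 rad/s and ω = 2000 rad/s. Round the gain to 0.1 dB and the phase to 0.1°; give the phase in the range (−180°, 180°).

At ω = 380 rad/s:
zero (1 + j380·0.04) = 1 + j15.2 → |·| ≈ 15.233, ∠ ≈ 86.24°
pole (1 + j380·0.2) = 1 + j76 → |·| ≈ 76.007, ∠ ≈ 89.25°
pole (1 + j380·0.005) = 1 + j1.9 → |·| ≈ 2.1471, ∠ ≈ 62.24°
|G| = 5 · 15.233 / (76.007 · 2.1471) ≈ 0.46671
Gain = 20 log₁₀(0.46671) ≈ -6.62 dB
∠G = (86.24°) − (89.25° + 62.24°) = -65.25°

At ω = 2000 rad/s:
zero (1 + j2000·0.04) = 1 + j80 → |·| ≈ 80.006, ∠ ≈ 89.28°
pole (1 + j2000·0.2) = 1 + j400 → |·| ≈ 400, ∠ ≈ 89.86°
pole (1 + j2000·0.005) = 1 + j10 → |·| ≈ 10.05, ∠ ≈ 84.29°
|G| = 5 · 80.006 / (400 · 10.05) ≈ 0.09951
Gain = 20 log₁₀(0.09951) ≈ -20.04 dB
∠G = (89.28°) − (89.86° + 84.29°) = -84.87°

ω = 380: -6.6 dB, -65.3°; ω = 2000: -20.0 dB, -84.9°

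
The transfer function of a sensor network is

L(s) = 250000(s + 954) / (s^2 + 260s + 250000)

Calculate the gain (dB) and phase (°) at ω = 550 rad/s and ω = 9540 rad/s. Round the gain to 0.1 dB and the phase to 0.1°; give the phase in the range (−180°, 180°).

ω = 550: 65.1 dB, -80.2°; ω = 9540: 28.4 dB, -94.1°

At s = jω = j550:
zero (s+954): 954 + j550 → |·| = √(954²+550²) = √1212616 ≈ 1101.2, ∠ = arctan(550/954) ≈ 29.96°
quadratic: (j550)² + 260·j550 + 250000 = -52500 + j143000 → |·| ≈ 1.5233e+05, ∠ ≈ 110.16°
|L| = 250000 · 1101.2 / 1.5233e+05 ≈ 1807.3
Gain = 20 log₁₀(1807.3) ≈ 65.14 dB
∠L = 29.96° − 110.16° = -80.20°

At s = jω = j9540:
zero (s+954): 954 + j9540 → |·| = √(954²+9540²) = √91921716 ≈ 9587.6, ∠ = arctan(9540/954) ≈ 84.29°
quadratic: (j9540)² + 260·j9540 + 250000 = -90761600 + j2480400 → |·| ≈ 9.0795e+07, ∠ ≈ 178.43°
|L| = 250000 · 9587.6 / 9.0795e+07 ≈ 26.399
Gain = 20 log₁₀(26.399) ≈ 28.43 dB
∠L = 84.29° − 178.43° = -94.14°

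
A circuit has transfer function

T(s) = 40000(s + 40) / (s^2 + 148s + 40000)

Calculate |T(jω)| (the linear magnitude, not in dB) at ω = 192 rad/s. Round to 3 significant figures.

274

At s = jω = j192:
zero (s+40): 40 + j192 → |·| = √(40²+192²) = √38464 ≈ 196.12, ∠ = arctan(192/40) ≈ 78.23°
quadratic: (j192)² + 148·j192 + 40000 = 3136 + j28416 → |·| ≈ 28589, ∠ ≈ 83.70°
|T| = 40000 · 196.12 / 28589 ≈ 274.4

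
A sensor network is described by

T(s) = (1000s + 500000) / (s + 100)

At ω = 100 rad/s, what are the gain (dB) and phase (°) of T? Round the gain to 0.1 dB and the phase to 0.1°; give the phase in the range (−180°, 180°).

71.1 dB, -33.7°

Substitute s = j100:
Numerator: 1000(j100) + 500000 = 500000 + j100000
Denominator: (j100) + 100 = 100 + j100
|N| = √(500000² + 100000²) ≈ 5.099e+05, ∠N ≈ 11.31°
|D| = √(100² + 100²) ≈ 141.42, ∠D ≈ 45.00°
|T| = 5.099e+05 / 141.42 ≈ 3605.6
Gain = 20 log₁₀(3605.6) ≈ 71.14 dB
∠T = 11.31° − 45.00° = -33.69°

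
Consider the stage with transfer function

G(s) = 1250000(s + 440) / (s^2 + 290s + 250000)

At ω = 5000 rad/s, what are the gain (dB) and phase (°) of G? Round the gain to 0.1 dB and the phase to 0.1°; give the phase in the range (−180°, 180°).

48.1 dB, -91.7°

At s = jω = j5000:
zero (s+440): 440 + j5000 → |·| = √(440²+5000²) = √25193600 ≈ 5019.3, ∠ = arctan(5000/440) ≈ 84.97°
quadratic: (j5000)² + 290·j5000 + 250000 = -24750000 + j1450000 → |·| ≈ 2.4792e+07, ∠ ≈ 176.65°
|G| = 1250000 · 5019.3 / 2.4792e+07 ≈ 253.07
Gain = 20 log₁₀(253.07) ≈ 48.06 dB
∠G = 84.97° − 176.65° = -91.68°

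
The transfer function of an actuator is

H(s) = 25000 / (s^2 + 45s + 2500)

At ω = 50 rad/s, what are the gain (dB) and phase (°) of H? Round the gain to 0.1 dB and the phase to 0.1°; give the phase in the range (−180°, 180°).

20.9 dB, -90.0°

At s = jω = j50:
quadratic: (j50)² + 45·j50 + 2500 = 0 + j2250 → |·| ≈ 2250, ∠ ≈ 90.00°
|H| = 25000 / 2250 ≈ 11.111
Gain = 20 log₁₀(11.111) ≈ 20.92 dB
∠H = 0.00° − 90.00° = -90.00°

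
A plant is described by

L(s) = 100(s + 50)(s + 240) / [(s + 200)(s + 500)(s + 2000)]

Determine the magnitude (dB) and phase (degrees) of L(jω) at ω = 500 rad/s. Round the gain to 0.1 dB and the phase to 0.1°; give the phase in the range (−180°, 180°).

At s = jω = j500:
zero (s+50): 50 + j500 → |·| = √(50²+500²) = √252500 ≈ 502.49, ∠ = arctan(500/50) ≈ 84.29°
zero (s+240): 240 + j500 → |·| = √(240²+500²) = √307600 ≈ 554.62, ∠ = arctan(500/240) ≈ 64.36°
pole (s+200): 200 + j500 → |·| = √(200²+500²) = √290000 ≈ 538.52, ∠ = arctan(500/200) ≈ 68.20°
pole (s+500): 500 + j500 → |·| = √(500²+500²) = √500000 ≈ 707.11, ∠ = arctan(500/500) ≈ 45.00°
pole (s+2000): 2000 + j500 → |·| = √(2000²+500²) = √4250000 ≈ 2061.6, ∠ = arctan(500/2000) ≈ 14.04°
|L| = 100 · 2.7869e+05 / 7.8504e+08 ≈ 0.0355
Gain = 20 log₁₀(0.0355) ≈ -29.00 dB
∠L = 148.65° − 127.24° = 21.41°

-29.0 dB, 21.4°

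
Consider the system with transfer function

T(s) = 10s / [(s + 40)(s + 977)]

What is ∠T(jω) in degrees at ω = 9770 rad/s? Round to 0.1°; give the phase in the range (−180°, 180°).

At s = jω = j9770:
zero at origin: s = j9770 → |·| = 9770, ∠ = 90.00°
pole (s+40): 40 + j9770 → |·| = √(40²+9770²) = √95454500 ≈ 9770.1, ∠ = arctan(9770/40) ≈ 89.77°
pole (s+977): 977 + j9770 → |·| = √(977²+9770²) = √96407429 ≈ 9818.7, ∠ = arctan(9770/977) ≈ 84.29°
∠T = 90.00° − 174.06° = -84.06°

-84.1°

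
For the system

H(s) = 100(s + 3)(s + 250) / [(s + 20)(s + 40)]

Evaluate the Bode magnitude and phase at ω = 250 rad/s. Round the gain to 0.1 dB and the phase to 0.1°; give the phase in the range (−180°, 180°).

At s = jω = j250:
zero (s+3): 3 + j250 → |·| = √(3²+250²) = √62509 ≈ 250.02, ∠ = arctan(250/3) ≈ 89.31°
zero (s+250): 250 + j250 → |·| = √(250²+250²) = √125000 ≈ 353.55, ∠ = arctan(250/250) ≈ 45.00°
pole (s+20): 20 + j250 → |·| = √(20²+250²) = √62900 ≈ 250.8, ∠ = arctan(250/20) ≈ 85.43°
pole (s+40): 40 + j250 → |·| = √(40²+250²) = √64100 ≈ 253.18, ∠ = arctan(250/40) ≈ 80.91°
|H| = 100 · 88395 / 63498 ≈ 139.21
Gain = 20 log₁₀(139.21) ≈ 42.87 dB
∠H = 134.31° − 166.34° = -32.03°

42.9 dB, -32.0°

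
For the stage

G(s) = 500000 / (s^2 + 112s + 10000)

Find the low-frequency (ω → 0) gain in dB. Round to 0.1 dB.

34.0 dB

G(0) = 500000 / 10000 = 50
20 log₁₀(50) ≈ 33.98 dB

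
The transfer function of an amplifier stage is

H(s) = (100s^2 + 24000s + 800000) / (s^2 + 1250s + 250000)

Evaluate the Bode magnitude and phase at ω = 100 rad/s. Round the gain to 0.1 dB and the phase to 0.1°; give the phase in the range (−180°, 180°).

Substitute s = j100:
Numerator: 100(j100)^2 + 24000(j100) + 800000 = -200000 + j2400000
Denominator: (j100)^2 + 1250(j100) + 250000 = 240000 + j125000
|N| = √(200000² + 2400000²) ≈ 2.4083e+06, ∠N ≈ 94.76°
|D| = √(240000² + 125000²) ≈ 2.706e+05, ∠D ≈ 27.51°
|H| = 2.4083e+06 / 2.706e+05 ≈ 8.8999
Gain = 20 log₁₀(8.8999) ≈ 18.99 dB
∠H = 94.76° − 27.51° = 67.25°

19.0 dB, 67.3°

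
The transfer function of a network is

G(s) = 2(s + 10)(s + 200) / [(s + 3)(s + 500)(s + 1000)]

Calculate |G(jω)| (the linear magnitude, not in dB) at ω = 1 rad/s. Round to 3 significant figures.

0.00254

At s = jω = j1:
zero (s+10): 10 + j1 → |·| = √(10²+1²) = √101 ≈ 10.05, ∠ = arctan(1/10) ≈ 5.71°
zero (s+200): 200 + j1 → |·| = √(200²+1²) = √40001 ≈ 200, ∠ = arctan(1/200) ≈ 0.29°
pole (s+3): 3 + j1 → |·| = √(3²+1²) = √10 ≈ 3.1623, ∠ = arctan(1/3) ≈ 18.43°
pole (s+500): 500 + j1 → |·| = √(500²+1²) = √250001 ≈ 500, ∠ = arctan(1/500) ≈ 0.11°
pole (s+1000): 1000 + j1 → |·| = √(1000²+1²) = √1000001 ≈ 1000, ∠ = arctan(1/1000) ≈ 0.06°
|G| = 2 · 2010 / 1.5812e+06 ≈ 0.0025424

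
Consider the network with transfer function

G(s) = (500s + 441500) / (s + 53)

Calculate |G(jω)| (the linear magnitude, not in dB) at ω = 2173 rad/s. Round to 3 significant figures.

Substitute s = j2173:
Numerator: 500(j2173) + 441500 = 441500 + j1086500
Denominator: (j2173) + 53 = 53 + j2173
|N| = √(441500² + 1086500²) ≈ 1.1728e+06, ∠N ≈ 67.89°
|D| = √(53² + 2173²) ≈ 2173.6, ∠D ≈ 88.60°
|G| = 1.1728e+06 / 2173.6 ≈ 539.57

540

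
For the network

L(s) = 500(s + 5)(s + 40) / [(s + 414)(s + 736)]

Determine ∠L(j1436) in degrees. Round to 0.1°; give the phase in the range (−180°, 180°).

At s = jω = j1436:
zero (s+5): 5 + j1436 → |·| = √(5²+1436²) = √2062121 ≈ 1436, ∠ = arctan(1436/5) ≈ 89.80°
zero (s+40): 40 + j1436 → |·| = √(40²+1436²) = √2063696 ≈ 1436.6, ∠ = arctan(1436/40) ≈ 88.40°
pole (s+414): 414 + j1436 → |·| = √(414²+1436²) = √2233492 ≈ 1494.5, ∠ = arctan(1436/414) ≈ 73.92°
pole (s+736): 736 + j1436 → |·| = √(736²+1436²) = √2603792 ≈ 1613.6, ∠ = arctan(1436/736) ≈ 62.86°
∠L = 178.20° − 136.78° = 41.42°

41.4°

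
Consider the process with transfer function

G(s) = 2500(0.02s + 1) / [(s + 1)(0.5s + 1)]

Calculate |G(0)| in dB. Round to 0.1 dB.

68.0 dB

G(0) = 2500 · 1 / 1 = 2500
20 log₁₀(2500) ≈ 67.96 dB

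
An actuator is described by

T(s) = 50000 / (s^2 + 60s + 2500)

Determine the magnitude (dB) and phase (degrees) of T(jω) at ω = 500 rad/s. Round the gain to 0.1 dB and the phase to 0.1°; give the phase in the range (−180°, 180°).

-14.0 dB, -173.1°

At s = jω = j500:
quadratic: (j500)² + 60·j500 + 2500 = -247500 + j30000 → |·| ≈ 2.4931e+05, ∠ ≈ 173.09°
|T| = 50000 / 2.4931e+05 ≈ 0.20055
Gain = 20 log₁₀(0.20055) ≈ -13.96 dB
∠T = 0.00° − 173.09° = -173.09°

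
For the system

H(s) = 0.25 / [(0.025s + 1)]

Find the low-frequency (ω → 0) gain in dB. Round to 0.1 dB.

H(0) = 0.25 · 1 / 1 = 0.25
20 log₁₀(0.25) ≈ -12.04 dB

-12.0 dB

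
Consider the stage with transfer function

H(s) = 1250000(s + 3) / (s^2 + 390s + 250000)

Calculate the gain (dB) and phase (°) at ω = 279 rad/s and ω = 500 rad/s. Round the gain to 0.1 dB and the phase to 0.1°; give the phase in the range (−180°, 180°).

ω = 279: 64.7 dB, 57.1°; ω = 500: 70.1 dB, -0.3°

At s = jω = j279:
zero (s+3): 3 + j279 → |·| = √(3²+279²) = √77850 ≈ 279.02, ∠ = arctan(279/3) ≈ 89.38°
quadratic: (j279)² + 390·j279 + 250000 = 172159 + j108810 → |·| ≈ 2.0366e+05, ∠ ≈ 32.29°
|H| = 1250000 · 279.02 / 2.0366e+05 ≈ 1712.5
Gain = 20 log₁₀(1712.5) ≈ 64.67 dB
∠H = 89.38° − 32.29° = 57.09°

At s = jω = j500:
zero (s+3): 3 + j500 → |·| = √(3²+500²) = √250009 ≈ 500.01, ∠ = arctan(500/3) ≈ 89.66°
quadratic: (j500)² + 390·j500 + 250000 = 0 + j195000 → |·| ≈ 1.95e+05, ∠ ≈ 90.00°
|H| = 1250000 · 500.01 / 1.95e+05 ≈ 3205.2
Gain = 20 log₁₀(3205.2) ≈ 70.12 dB
∠H = 89.66° − 90.00° = -0.34°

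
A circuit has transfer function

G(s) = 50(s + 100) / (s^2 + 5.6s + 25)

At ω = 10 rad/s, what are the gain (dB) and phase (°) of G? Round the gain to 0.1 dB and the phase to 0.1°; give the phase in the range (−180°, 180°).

34.6 dB, -137.5°

At s = jω = j10:
zero (s+100): 100 + j10 → |·| = √(100²+10²) = √10100 ≈ 100.5, ∠ = arctan(10/100) ≈ 5.71°
quadratic: (j10)² + 5.6·j10 + 25 = -75 + j56 → |·| ≈ 93.6, ∠ ≈ 143.25°
|G| = 50 · 100.5 / 93.6 ≈ 53.686
Gain = 20 log₁₀(53.686) ≈ 34.60 dB
∠G = 5.71° − 143.25° = -137.54°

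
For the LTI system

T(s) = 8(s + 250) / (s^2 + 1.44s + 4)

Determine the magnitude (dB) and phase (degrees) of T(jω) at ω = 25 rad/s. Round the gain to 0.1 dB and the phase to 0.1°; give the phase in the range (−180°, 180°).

10.2 dB, -171.0°

At s = jω = j25:
zero (s+250): 250 + j25 → |·| = √(250²+25²) = √63125 ≈ 251.25, ∠ = arctan(25/250) ≈ 5.71°
quadratic: (j25)² + 1.44·j25 + 4 = -621 + j36 → |·| ≈ 622.04, ∠ ≈ 176.68°
|T| = 8 · 251.25 / 622.04 ≈ 3.2313
Gain = 20 log₁₀(3.2313) ≈ 10.19 dB
∠T = 5.71° − 176.68° = -170.97°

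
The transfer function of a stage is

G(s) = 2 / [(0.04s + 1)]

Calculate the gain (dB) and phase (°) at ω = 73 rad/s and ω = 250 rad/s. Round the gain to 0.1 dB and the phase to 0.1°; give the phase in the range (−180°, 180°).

ω = 73: -3.8 dB, -71.1°; ω = 250: -14.0 dB, -84.3°

At ω = 73 rad/s:
pole (1 + j73·0.04) = 1 + j2.92 → |·| ≈ 3.0865, ∠ ≈ 71.10°
|G| = 2 · 1 / (3.0865) ≈ 0.64798
Gain = 20 log₁₀(0.64798) ≈ -3.77 dB
∠G = (0°) − (71.10°) = -71.10°

At ω = 250 rad/s:
pole (1 + j250·0.04) = 1 + j10 → |·| ≈ 10.05, ∠ ≈ 84.29°
|G| = 2 · 1 / (10.05) ≈ 0.199
Gain = 20 log₁₀(0.199) ≈ -14.02 dB
∠G = (0°) − (84.29°) = -84.29°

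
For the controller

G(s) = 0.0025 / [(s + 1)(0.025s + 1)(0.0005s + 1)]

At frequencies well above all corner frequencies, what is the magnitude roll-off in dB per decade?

-60 dB/decade

Each pole contributes −20 dB/decade at high frequency; each zero contributes +20 dB/decade.
Net: 0 zero(s) − 3 pole(s) → -60 dB/decade.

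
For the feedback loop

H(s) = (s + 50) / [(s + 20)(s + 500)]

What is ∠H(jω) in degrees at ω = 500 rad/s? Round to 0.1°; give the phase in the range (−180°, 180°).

At s = jω = j500:
zero (s+50): 50 + j500 → |·| = √(50²+500²) = √252500 ≈ 502.49, ∠ = arctan(500/50) ≈ 84.29°
pole (s+20): 20 + j500 → |·| = √(20²+500²) = √250400 ≈ 500.4, ∠ = arctan(500/20) ≈ 87.71°
pole (s+500): 500 + j500 → |·| = √(500²+500²) = √500000 ≈ 707.11, ∠ = arctan(500/500) ≈ 45.00°
∠H = 84.29° − 132.71° = -48.42°

-48.4°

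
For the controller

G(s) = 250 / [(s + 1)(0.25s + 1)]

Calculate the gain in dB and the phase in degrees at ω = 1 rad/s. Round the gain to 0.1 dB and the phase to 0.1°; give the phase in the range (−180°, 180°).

44.7 dB, -59.0°

At ω = 1 rad/s:
pole (1 + j1·1) = 1 + j1 → |·| ≈ 1.4142, ∠ ≈ 45.00°
pole (1 + j1·0.25) = 1 + j0.25 → |·| ≈ 1.0308, ∠ ≈ 14.04°
|G| = 250 · 1 / (1.4142 · 1.0308) ≈ 171.5
Gain = 20 log₁₀(171.5) ≈ 44.69 dB
∠G = (0°) − (45.00° + 14.04°) = -59.04°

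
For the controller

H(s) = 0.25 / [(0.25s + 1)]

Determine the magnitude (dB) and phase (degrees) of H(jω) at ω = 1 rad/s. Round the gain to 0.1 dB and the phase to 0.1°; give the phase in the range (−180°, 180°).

-12.3 dB, -14.0°

At ω = 1 rad/s:
pole (1 + j1·0.25) = 1 + j0.25 → |·| ≈ 1.0308, ∠ ≈ 14.04°
|H| = 0.25 · 1 / (1.0308) ≈ 0.24253
Gain = 20 log₁₀(0.24253) ≈ -12.30 dB
∠H = (0°) − (14.04°) = -14.04°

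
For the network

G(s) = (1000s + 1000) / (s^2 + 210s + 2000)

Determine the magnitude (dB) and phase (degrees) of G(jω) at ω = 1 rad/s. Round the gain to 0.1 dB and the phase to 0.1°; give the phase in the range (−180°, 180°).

-3.1 dB, 39.0°

Substitute s = j1:
Numerator: 1000(j1) + 1000 = 1000 + j1000
Denominator: (j1)^2 + 210(j1) + 2000 = 1999 + j210
|N| = √(1000² + 1000²) ≈ 1414.2, ∠N ≈ 45.00°
|D| = √(1999² + 210²) ≈ 2010, ∠D ≈ 6.00°
|G| = 1414.2 / 2010 ≈ 0.70358
Gain = 20 log₁₀(0.70358) ≈ -3.05 dB
∠G = 45.00° − 6.00° = 39.00°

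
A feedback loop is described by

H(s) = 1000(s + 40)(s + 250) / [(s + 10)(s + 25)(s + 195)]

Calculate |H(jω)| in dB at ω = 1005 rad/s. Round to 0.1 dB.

At s = jω = j1005:
zero (s+40): 40 + j1005 → |·| = √(40²+1005²) = √1011625 ≈ 1005.8, ∠ = arctan(1005/40) ≈ 87.72°
zero (s+250): 250 + j1005 → |·| = √(250²+1005²) = √1072525 ≈ 1035.6, ∠ = arctan(1005/250) ≈ 76.03°
pole (s+10): 10 + j1005 → |·| = √(10²+1005²) = √1010125 ≈ 1005, ∠ = arctan(1005/10) ≈ 89.43°
pole (s+25): 25 + j1005 → |·| = √(25²+1005²) = √1010650 ≈ 1005.3, ∠ = arctan(1005/25) ≈ 88.58°
pole (s+195): 195 + j1005 → |·| = √(195²+1005²) = √1048050 ≈ 1023.7, ∠ = arctan(1005/195) ≈ 79.02°
|H| = 1000 · 1.0416e+06 / 1.0343e+09 ≈ 1.0071
Gain = 20 log₁₀(1.0071) ≈ 0.06 dB

0.1 dB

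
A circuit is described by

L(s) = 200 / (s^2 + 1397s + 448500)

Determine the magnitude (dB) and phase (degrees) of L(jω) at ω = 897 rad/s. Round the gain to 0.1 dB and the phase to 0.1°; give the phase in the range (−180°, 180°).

Substitute s = j897:
Numerator: 200 = 200 + j0
Denominator: (j897)^2 + 1397(j897) + 448500 = -356109 + j1253109
|N| = √(200² + 0²) ≈ 200, ∠N ≈ 0.00°
|D| = √(356109² + 1253109²) ≈ 1.3027e+06, ∠D ≈ 105.86°
|L| = 200 / 1.3027e+06 ≈ 0.00015353
Gain = 20 log₁₀(0.00015353) ≈ -76.28 dB
∠L = 0.00° − 105.86° = -105.86°

-76.3 dB, -105.9°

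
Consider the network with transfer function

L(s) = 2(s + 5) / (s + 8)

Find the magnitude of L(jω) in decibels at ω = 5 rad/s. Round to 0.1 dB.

At s = jω = j5:
zero (s+5): 5 + j5 → |·| = √(5²+5²) = √50 ≈ 7.0711, ∠ = arctan(5/5) ≈ 45.00°
pole (s+8): 8 + j5 → |·| = √(8²+5²) = √89 ≈ 9.434, ∠ = arctan(5/8) ≈ 32.01°
|L| = 2 · 7.0711 / 9.434 ≈ 1.4991
Gain = 20 log₁₀(1.4991) ≈ 3.52 dB

3.5 dB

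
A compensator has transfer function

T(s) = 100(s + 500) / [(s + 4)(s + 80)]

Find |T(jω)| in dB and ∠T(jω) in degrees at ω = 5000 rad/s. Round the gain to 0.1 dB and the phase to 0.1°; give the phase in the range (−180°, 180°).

-33.9 dB, -94.7°

At s = jω = j5000:
zero (s+500): 500 + j5000 → |·| = √(500²+5000²) = √25250000 ≈ 5024.9, ∠ = arctan(5000/500) ≈ 84.29°
pole (s+4): 4 + j5000 → |·| = √(4²+5000²) = √25000016 ≈ 5000, ∠ = arctan(5000/4) ≈ 89.95°
pole (s+80): 80 + j5000 → |·| = √(80²+5000²) = √25006400 ≈ 5000.6, ∠ = arctan(5000/80) ≈ 89.08°
|T| = 100 · 5024.9 / 2.5003e+07 ≈ 0.020097
Gain = 20 log₁₀(0.020097) ≈ -33.94 dB
∠T = 84.29° − 179.03° = -94.74°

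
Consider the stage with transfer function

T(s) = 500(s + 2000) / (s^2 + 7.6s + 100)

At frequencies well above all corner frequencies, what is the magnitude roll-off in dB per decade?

-20 dB/decade

Each pole contributes −20 dB/decade at high frequency; each zero contributes +20 dB/decade.
Net: 1 zero(s) − 2 pole(s) → -20 dB/decade.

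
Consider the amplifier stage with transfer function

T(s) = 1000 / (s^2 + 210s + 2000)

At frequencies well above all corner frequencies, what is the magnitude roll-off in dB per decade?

Each pole contributes −20 dB/decade at high frequency; each zero contributes +20 dB/decade.
Net: 0 zero(s) − 2 pole(s) → -40 dB/decade.

-40 dB/decade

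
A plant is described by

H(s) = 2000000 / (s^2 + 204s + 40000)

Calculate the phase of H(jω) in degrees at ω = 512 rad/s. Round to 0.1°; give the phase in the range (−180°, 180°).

-154.8°

At s = jω = j512:
quadratic: (j512)² + 204·j512 + 40000 = -222144 + j104448 → |·| ≈ 2.4547e+05, ∠ ≈ 154.82°
∠H = 0.00° − 154.82° = -154.82°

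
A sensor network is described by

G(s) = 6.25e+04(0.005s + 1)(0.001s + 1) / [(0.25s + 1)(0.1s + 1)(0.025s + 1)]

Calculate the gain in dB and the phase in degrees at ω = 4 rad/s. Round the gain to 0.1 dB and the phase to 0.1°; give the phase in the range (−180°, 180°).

At ω = 4 rad/s:
zero (1 + j4·0.005) = 1 + j0.02 → |·| ≈ 1.0002, ∠ ≈ 1.15°
zero (1 + j4·0.001) = 1 + j0.004 → |·| ≈ 1, ∠ ≈ 0.23°
pole (1 + j4·0.25) = 1 + j1 → |·| ≈ 1.4142, ∠ ≈ 45.00°
pole (1 + j4·0.1) = 1 + j0.4 → |·| ≈ 1.077, ∠ ≈ 21.80°
pole (1 + j4·0.025) = 1 + j0.1 → |·| ≈ 1.005, ∠ ≈ 5.71°
|G| = 6.25e+04 · 1.0002 · 1 / (1.4142 · 1.077 · 1.005) ≈ 40839
Gain = 20 log₁₀(40839) ≈ 92.22 dB
∠G = (1.15° + 0.23°) − (45.00° + 21.80° + 5.71°) = -71.13°

92.2 dB, -71.1°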